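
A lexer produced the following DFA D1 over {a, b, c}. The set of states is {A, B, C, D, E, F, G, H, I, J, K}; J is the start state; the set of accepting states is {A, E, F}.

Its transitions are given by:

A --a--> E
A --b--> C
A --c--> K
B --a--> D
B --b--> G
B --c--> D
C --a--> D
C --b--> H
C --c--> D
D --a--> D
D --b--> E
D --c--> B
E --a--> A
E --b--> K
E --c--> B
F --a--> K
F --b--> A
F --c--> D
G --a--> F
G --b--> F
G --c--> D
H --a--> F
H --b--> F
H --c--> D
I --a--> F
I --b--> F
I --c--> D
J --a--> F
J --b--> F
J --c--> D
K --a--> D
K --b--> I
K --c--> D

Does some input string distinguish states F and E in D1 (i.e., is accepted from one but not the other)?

Yes

Initial partition by acceptance: {A,E,F} | {B,C,D,G,H,I,J,K}.
Split {A,E,F} by δ(·,a) → {A,E} and {F}.
Split {B,C,D,G,H,I,J,K} by δ(·,a) → {B,C,D,K} and {G,H,I,J}.
On input b, block {B,C,D,K} splits into {B,C,K} and {D}.
Stable partition: {A,E} | {B,C,K} | {F} | {G,H,I,J} | {D} — 5 equivalence classes.
F and E end up in different blocks, so they are distinguishable. For instance, the string 'a' is accepted from only E.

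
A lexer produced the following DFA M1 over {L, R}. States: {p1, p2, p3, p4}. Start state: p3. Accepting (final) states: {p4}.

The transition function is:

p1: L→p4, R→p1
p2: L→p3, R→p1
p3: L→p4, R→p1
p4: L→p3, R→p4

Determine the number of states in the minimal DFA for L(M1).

First remove the unreachable states {p2}; 3 states remain.
Initial partition by acceptance: {p4} | {p1,p3}.
Stable partition: {p4} | {p1,p3} — 2 equivalence classes.

2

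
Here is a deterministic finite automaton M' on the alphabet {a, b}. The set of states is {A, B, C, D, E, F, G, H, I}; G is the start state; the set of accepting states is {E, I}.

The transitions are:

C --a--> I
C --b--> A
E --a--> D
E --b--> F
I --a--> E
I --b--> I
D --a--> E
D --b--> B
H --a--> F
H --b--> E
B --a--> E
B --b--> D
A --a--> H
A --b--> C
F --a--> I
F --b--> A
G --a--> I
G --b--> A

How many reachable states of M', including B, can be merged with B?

2

All states are reachable from the start state.
P0 = {E,I} | {A,B,C,D,F,G,H}.
Refine {E,I} on symbol a: members go to different blocks, giving {E} and {I}.
Refine {A,B,C,D,F,G,H} on symbol a: members go to different blocks, giving {C,F,G} and {A,H} and {B,D}.
Split {A,H} by δ(·,a) → {A} and {H}.
No further refinement is possible. Final partition (6 blocks): {E} | {C,F,G} | {I} | {A} | {B,D} | {H}.
The equivalence class containing B is {B,D}, of size 2.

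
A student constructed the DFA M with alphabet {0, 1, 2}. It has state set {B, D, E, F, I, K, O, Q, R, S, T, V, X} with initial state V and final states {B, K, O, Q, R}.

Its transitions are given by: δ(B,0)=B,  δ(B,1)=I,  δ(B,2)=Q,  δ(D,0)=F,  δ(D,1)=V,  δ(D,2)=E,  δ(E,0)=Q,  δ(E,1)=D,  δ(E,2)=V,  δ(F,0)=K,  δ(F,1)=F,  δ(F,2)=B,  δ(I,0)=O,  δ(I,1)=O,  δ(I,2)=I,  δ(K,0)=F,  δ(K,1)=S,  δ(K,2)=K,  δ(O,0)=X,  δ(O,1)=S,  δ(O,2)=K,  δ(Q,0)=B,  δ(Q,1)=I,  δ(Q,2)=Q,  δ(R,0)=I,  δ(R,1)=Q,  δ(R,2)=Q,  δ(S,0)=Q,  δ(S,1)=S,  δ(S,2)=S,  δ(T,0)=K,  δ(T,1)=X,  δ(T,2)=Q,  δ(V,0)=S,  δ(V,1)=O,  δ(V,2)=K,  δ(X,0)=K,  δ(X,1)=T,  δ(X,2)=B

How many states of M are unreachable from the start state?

BFS from V reaches {B, F, I, K, O, Q, S, T, V, X}; the 3 state(s) D, E, R are never visited.

3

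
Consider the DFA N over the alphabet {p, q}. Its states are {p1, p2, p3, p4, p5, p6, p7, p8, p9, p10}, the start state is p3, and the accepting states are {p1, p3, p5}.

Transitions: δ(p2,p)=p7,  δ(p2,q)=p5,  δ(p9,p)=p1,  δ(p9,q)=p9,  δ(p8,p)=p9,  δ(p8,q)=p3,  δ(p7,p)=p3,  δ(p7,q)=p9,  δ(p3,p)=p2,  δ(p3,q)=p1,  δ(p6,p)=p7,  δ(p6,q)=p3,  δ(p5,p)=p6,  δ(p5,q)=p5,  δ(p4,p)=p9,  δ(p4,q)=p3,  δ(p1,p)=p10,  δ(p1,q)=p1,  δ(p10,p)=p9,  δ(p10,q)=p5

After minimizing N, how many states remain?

3

Reachable states from the start: {p1,p2,p3,p5,p6,p7,p9,p10}. Unreachable: {p4,p8} — drop them.
Initial partition by acceptance: {p1,p3,p5} | {p2,p6,p7,p9,p10}.
Split {p2,p6,p7,p9,p10} by δ(·,p) → {p2,p6,p10} and {p7,p9}.
No further refinement is possible. Final partition (3 blocks): {p1,p3,p5} | {p2,p6,p10} | {p7,p9}.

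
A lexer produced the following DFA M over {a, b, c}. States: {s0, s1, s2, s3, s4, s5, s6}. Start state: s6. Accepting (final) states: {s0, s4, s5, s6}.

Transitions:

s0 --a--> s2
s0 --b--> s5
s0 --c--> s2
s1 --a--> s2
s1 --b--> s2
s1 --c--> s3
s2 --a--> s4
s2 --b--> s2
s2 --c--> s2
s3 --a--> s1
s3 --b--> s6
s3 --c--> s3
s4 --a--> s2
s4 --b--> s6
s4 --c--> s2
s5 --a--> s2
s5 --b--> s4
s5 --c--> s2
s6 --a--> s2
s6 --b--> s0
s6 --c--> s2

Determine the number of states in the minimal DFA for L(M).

Reachable states from the start: {s0,s2,s4,s5,s6}. Unreachable: {s1,s3} — drop them.
Initial partition by acceptance: {s0,s4,s5,s6} | {s2}.
The partition is now stable with 2 blocks: {s0,s4,s5,s6} | {s2}.

2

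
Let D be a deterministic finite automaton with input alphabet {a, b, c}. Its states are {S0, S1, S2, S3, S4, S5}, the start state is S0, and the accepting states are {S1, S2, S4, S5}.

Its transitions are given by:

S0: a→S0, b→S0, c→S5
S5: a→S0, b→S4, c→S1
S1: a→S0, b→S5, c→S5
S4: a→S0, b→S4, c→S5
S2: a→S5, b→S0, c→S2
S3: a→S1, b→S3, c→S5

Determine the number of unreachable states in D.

2

Starting at S0 and following transitions, the reachable set is {S0, S1, S4, S5}. That leaves S2, S3 unreachable — 2 in total.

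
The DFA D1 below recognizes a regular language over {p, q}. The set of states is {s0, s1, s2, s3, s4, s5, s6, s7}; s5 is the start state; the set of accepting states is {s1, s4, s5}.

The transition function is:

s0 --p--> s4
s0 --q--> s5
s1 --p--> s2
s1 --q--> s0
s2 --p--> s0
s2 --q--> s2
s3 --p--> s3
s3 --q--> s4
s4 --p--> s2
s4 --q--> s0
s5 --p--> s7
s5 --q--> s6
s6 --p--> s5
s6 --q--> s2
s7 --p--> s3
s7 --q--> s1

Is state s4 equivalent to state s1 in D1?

Yes

P0 = {s1,s4,s5} | {s0,s2,s3,s6,s7}.
Refine {s0,s2,s3,s6,s7} on symbol p: members go to different blocks, giving {s2,s3,s7} and {s0,s6}.
On input p, block {s2,s3,s7} splits into {s3,s7} and {s2}.
Refine {s1,s4,s5} on symbol p: members go to different blocks, giving {s1,s4} and {s5}.
On input p, block {s0,s6} splits into {s0} and {s6}.
The partition is now stable with 6 blocks: {s1,s4} | {s3,s7} | {s0} | {s2} | {s5} | {s6}.
s4 and s1 lie in the same block of the stable partition, so they are equivalent — no string distinguishes them.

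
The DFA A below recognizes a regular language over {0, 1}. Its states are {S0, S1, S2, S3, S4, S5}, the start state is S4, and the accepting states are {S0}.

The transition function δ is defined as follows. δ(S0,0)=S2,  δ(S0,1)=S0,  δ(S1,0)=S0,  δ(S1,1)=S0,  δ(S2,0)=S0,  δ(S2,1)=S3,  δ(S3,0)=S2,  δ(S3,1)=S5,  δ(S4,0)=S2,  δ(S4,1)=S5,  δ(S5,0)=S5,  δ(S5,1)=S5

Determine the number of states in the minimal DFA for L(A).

4

States {S1} cannot be reached from the start state, so discard them.
Initial partition by acceptance: {S0} | {S2,S3,S4,S5}.
Refine {S2,S3,S4,S5} on symbol 0: members go to different blocks, giving {S3,S4,S5} and {S2}.
On input 0, block {S3,S4,S5} splits into {S3,S4} and {S5}.
Stable partition: {S0} | {S3,S4} | {S2} | {S5} — 4 equivalence classes.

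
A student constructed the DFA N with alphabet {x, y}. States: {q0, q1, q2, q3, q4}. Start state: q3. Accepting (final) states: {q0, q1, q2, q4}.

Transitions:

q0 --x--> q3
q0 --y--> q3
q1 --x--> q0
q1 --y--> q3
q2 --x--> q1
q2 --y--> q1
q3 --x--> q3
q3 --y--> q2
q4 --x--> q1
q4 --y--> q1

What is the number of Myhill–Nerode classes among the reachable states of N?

4

First remove the unreachable states {q4}; 4 states remain.
P0 = {q0,q1,q2} | {q3}.
Refine {q0,q1,q2} on symbol x: members go to different blocks, giving {q1,q2} and {q0}.
Split {q1,q2} by δ(·,x) → {q1} and {q2}.
The partition is now stable with 4 blocks: {q1} | {q3} | {q0} | {q2}.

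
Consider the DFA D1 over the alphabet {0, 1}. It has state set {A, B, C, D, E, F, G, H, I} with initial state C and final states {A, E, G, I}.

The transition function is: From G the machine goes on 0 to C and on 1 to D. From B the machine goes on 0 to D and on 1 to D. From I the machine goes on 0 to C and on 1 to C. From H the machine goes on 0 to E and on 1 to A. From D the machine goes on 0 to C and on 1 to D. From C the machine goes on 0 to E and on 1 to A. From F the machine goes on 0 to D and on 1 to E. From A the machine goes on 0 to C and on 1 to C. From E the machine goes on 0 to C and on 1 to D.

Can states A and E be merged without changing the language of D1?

No

First remove the unreachable states {B,F,G,H,I}; 4 states remain.
Initial partition by acceptance: {A,E} | {C,D}.
On input 0, block {C,D} splits into {C} and {D}.
Split {A,E} by δ(·,1) → {A} and {E}.
No further refinement is possible. Final partition (4 blocks): {A} | {C} | {D} | {E}.
A and E end up in different blocks, so they are distinguishable. For instance, the string '10' is accepted from only A.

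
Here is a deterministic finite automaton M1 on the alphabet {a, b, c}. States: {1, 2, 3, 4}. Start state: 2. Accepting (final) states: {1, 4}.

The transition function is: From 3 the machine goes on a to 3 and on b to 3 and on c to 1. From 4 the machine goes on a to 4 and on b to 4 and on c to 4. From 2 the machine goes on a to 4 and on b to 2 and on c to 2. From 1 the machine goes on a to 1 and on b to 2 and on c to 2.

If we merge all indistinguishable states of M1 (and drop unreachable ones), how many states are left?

Reachable states from the start: {2,4}. Unreachable: {1,3} — drop them.
P0 = {4} | {2}.
Stable partition: {4} | {2} — 2 equivalence classes.

2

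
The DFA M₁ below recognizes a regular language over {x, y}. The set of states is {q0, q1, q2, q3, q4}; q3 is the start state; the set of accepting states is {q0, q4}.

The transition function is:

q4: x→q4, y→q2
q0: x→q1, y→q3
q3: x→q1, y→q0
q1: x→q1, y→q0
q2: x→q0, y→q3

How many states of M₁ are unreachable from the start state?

Starting at q3 and following transitions, the reachable set is {q0, q1, q3}. That leaves q2, q4 unreachable — 2 in total.

2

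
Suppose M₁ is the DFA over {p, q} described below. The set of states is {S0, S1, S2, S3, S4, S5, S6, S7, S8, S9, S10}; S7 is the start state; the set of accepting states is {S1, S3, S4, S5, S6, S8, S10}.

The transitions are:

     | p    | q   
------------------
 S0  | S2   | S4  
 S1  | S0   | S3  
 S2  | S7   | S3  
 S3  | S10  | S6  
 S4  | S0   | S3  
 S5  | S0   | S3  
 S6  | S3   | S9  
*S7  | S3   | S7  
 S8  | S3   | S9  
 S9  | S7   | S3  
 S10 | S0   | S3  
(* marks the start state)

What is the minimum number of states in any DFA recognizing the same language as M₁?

6

Reachable states from the start: {S0,S2,S3,S4,S6,S7,S9,S10}. Unreachable: {S1,S5,S8} — drop them.
Start with accepting vs non-accepting: {S3,S4,S6,S10} | {S0,S2,S7,S9}.
Split {S3,S4,S6,S10} by δ(·,p) → {S3,S6} and {S4,S10}.
Split {S3,S6} by δ(·,p) → {S3} and {S6}.
Split {S0,S2,S7,S9} by δ(·,p) → {S0,S2,S9} and {S7}.
Refine {S0,S2,S9} on symbol p: members go to different blocks, giving {S2,S9} and {S0}.
The partition is now stable with 6 blocks: {S3} | {S2,S9} | {S4,S10} | {S6} | {S7} | {S0}.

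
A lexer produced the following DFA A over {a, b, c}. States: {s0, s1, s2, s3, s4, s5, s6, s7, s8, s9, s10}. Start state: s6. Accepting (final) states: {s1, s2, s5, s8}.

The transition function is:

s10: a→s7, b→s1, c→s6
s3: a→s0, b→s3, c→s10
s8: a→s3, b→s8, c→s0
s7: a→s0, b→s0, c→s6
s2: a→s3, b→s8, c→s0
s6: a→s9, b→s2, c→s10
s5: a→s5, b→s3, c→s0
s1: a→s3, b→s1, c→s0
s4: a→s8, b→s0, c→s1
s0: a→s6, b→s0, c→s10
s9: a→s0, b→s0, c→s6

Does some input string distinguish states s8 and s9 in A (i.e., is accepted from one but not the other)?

Reachable states from the start: {s0,s1,s2,s3,s6,s7,s8,s9,s10}. Unreachable: {s4,s5} — drop them.
Start with accepting vs non-accepting: {s1,s2,s8} | {s0,s3,s6,s7,s9,s10}.
Refine {s0,s3,s6,s7,s9,s10} on symbol b: members go to different blocks, giving {s0,s3,s7,s9} and {s6,s10}.
On input a, block {s0,s3,s7,s9} splits into {s3,s7,s9} and {s0}.
Refine {s3,s7,s9} on symbol b: members go to different blocks, giving {s7,s9} and {s3}.
Stable partition: {s1,s2,s8} | {s7,s9} | {s6,s10} | {s0} | {s3} — 5 equivalence classes.
s8 and s9 end up in different blocks, so they are distinguishable. For instance, the string 'ε' is accepted from only s8.

Yes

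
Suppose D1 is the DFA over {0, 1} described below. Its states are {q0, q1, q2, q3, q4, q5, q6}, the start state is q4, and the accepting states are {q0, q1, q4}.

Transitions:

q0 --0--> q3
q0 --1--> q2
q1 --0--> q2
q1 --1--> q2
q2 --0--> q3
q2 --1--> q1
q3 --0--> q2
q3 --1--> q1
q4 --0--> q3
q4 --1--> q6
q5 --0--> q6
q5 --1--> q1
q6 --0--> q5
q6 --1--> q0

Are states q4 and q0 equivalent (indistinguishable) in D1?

Every state is reachable, so we keep all 7.
P0 = {q0,q1,q4} | {q2,q3,q5,q6}.
No further refinement is possible. Final partition (2 blocks): {q0,q1,q4} | {q2,q3,q5,q6}.
q4 and q0 lie in the same block of the stable partition, so they are equivalent — no string distinguishes them.

Yes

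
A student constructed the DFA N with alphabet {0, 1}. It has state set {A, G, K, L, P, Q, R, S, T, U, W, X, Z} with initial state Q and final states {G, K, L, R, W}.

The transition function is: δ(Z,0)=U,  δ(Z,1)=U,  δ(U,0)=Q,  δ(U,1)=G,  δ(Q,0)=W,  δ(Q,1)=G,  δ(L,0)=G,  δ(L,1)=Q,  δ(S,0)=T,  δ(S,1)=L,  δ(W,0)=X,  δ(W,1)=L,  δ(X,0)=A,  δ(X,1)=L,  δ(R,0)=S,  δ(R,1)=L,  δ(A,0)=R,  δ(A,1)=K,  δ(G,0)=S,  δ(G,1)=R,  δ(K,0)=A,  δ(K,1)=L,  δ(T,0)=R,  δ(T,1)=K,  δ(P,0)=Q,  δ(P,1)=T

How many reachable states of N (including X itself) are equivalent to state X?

First remove the unreachable states {P,U,Z}; 10 states remain.
P0 = {G,K,L,R,W} | {A,Q,S,T,X}.
Split {G,K,L,R,W} by δ(·,0) → {G,K,R,W} and {L}.
Split {G,K,R,W} by δ(·,1) → {K,R,W} and {G}.
Refine {A,Q,S,T,X} on symbol 0: members go to different blocks, giving {A,Q,T} and {S,X}.
Refine {K,R,W} on symbol 0: members go to different blocks, giving {R,W} and {K}.
Refine {A,Q,T} on symbol 1: members go to different blocks, giving {A,T} and {Q}.
Stable partition: {R,W} | {A,T} | {L} | {G} | {S,X} | {K} | {Q} — 7 equivalence classes.
State X belongs to the block {S,X}, which has 2 states.

2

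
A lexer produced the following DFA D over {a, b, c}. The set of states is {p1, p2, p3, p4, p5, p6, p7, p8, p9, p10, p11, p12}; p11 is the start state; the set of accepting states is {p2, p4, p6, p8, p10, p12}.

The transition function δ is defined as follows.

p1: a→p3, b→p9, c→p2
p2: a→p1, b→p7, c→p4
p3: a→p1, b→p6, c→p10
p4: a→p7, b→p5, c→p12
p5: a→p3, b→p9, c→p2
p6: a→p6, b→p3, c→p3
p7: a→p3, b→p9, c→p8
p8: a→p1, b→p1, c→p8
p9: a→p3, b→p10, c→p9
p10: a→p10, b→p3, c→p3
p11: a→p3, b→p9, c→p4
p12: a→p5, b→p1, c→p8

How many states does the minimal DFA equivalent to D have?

5

P0 = {p2,p4,p6,p8,p10,p12} | {p1,p3,p5,p7,p9,p11}.
On input a, block {p2,p4,p6,p8,p10,p12} splits into {p2,p4,p8,p12} and {p6,p10}.
On input b, block {p1,p3,p5,p7,p9,p11} splits into {p1,p5,p7,p11} and {p3,p9}.
On input a, block {p3,p9} splits into {p3} and {p9}.
Stable partition: {p2,p4,p8,p12} | {p1,p5,p7,p11} | {p6,p10} | {p3} | {p9} — 5 equivalence classes.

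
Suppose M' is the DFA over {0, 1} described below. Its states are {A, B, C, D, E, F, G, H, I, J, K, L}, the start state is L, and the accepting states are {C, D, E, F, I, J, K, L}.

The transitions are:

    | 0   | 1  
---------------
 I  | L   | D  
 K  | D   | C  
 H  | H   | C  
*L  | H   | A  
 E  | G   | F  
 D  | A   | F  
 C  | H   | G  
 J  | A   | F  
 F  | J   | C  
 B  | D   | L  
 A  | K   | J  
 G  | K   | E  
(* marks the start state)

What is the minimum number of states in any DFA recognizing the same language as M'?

States {B,I} cannot be reached from the start state, so discard them.
P0 = {C,D,E,F,J,K,L} | {A,G,H}.
Split {C,D,E,F,J,K,L} by δ(·,0) → {C,D,E,J,L} and {F,K}.
Split {C,D,E,J,L} by δ(·,1) → {D,E,J} and {C,L}.
Refine {A,G,H} on symbol 0: members go to different blocks, giving {A,G} and {H}.
The partition is now stable with 5 blocks: {D,E,J} | {A,G} | {F,K} | {C,L} | {H}.

5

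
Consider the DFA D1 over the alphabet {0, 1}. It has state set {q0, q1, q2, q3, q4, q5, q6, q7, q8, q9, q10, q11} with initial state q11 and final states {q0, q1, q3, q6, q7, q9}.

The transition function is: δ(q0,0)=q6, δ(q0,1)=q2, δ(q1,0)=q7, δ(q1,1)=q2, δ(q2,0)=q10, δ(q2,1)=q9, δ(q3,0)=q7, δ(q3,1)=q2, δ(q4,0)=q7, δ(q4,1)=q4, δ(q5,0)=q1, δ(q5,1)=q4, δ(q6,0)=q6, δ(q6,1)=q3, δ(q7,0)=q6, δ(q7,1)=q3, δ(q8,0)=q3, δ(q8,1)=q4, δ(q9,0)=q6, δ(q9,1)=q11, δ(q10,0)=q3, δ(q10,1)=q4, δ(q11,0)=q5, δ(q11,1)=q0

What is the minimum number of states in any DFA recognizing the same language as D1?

States {q8} cannot be reached from the start state, so discard them.
Initial partition by acceptance: {q0,q1,q3,q6,q7,q9} | {q2,q4,q5,q10,q11}.
Refine {q0,q1,q3,q6,q7,q9} on symbol 1: members go to different blocks, giving {q0,q1,q3,q9} and {q6,q7}.
Split {q2,q4,q5,q10,q11} by δ(·,0) → {q2,q11} and {q5,q10} and {q4}.
No further refinement is possible. Final partition (5 blocks): {q0,q1,q3,q9} | {q2,q11} | {q6,q7} | {q5,q10} | {q4}.

5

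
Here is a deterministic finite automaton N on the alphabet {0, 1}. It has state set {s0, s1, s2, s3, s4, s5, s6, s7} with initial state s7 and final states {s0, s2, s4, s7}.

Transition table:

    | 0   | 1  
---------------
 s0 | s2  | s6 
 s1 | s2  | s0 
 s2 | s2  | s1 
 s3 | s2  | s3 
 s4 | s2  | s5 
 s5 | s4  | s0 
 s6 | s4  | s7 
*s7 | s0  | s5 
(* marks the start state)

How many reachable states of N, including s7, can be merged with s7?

Reachable states from the start: {s0,s1,s2,s4,s5,s6,s7}. Unreachable: {s3} — drop them.
P0 = {s0,s2,s4,s7} | {s1,s5,s6}.
Stable partition: {s0,s2,s4,s7} | {s1,s5,s6} — 2 equivalence classes.
State s7 belongs to the block {s0,s2,s4,s7}, which has 4 states.

4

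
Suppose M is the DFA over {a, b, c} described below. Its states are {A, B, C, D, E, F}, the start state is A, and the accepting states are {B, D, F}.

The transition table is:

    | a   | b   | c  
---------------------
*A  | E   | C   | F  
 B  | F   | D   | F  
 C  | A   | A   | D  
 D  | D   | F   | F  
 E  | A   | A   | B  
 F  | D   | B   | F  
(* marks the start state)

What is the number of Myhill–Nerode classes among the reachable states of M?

2

All states are reachable from the start state.
Start with accepting vs non-accepting: {B,D,F} | {A,C,E}.
The partition is now stable with 2 blocks: {B,D,F} | {A,C,E}.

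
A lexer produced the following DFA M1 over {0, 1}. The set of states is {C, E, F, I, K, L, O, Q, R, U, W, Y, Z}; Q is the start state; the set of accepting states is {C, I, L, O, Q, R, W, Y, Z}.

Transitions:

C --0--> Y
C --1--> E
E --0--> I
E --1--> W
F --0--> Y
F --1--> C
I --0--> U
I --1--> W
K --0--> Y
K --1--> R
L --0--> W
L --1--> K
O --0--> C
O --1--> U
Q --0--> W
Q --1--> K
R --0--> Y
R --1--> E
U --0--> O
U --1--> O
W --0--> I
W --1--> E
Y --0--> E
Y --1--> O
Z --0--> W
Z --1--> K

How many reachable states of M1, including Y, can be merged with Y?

1

States {F,L,Z} cannot be reached from the start state, so discard them.
Start with accepting vs non-accepting: {C,I,O,Q,R,W,Y} | {E,K,U}.
Split {C,I,O,Q,R,W,Y} by δ(·,0) → {C,O,Q,R,W} and {I,Y}.
On input 0, block {C,O,Q,R,W} splits into {C,R,W} and {O,Q}.
Refine {E,K,U} on symbol 0: members go to different blocks, giving {E,K} and {U}.
Refine {I,Y} on symbol 0: members go to different blocks, giving {Y} and {I}.
Refine {C,R,W} on symbol 0: members go to different blocks, giving {C,R} and {W}.
Split {E,K} by δ(·,0) → {E} and {K}.
On input 0, block {O,Q} splits into {O} and {Q}.
Stable partition: {C,R} | {E} | {Y} | {O} | {U} | {I} | {W} | {K} | {Q} — 9 equivalence classes.
State Y belongs to the block {Y}, which has 1 states.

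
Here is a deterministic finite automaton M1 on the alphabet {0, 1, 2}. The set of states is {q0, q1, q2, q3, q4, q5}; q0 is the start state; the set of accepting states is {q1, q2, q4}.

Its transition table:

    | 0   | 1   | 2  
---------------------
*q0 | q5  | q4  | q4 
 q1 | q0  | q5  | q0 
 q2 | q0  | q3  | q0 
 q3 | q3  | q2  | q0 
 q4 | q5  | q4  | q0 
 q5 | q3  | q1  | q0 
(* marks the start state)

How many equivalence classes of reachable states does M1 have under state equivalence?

Every state is reachable, so we keep all 6.
Initial partition by acceptance: {q1,q2,q4} | {q0,q3,q5}.
Split {q1,q2,q4} by δ(·,1) → {q1,q2} and {q4}.
On input 1, block {q0,q3,q5} splits into {q3,q5} and {q0}.
No further refinement is possible. Final partition (4 blocks): {q1,q2} | {q3,q5} | {q4} | {q0}.

4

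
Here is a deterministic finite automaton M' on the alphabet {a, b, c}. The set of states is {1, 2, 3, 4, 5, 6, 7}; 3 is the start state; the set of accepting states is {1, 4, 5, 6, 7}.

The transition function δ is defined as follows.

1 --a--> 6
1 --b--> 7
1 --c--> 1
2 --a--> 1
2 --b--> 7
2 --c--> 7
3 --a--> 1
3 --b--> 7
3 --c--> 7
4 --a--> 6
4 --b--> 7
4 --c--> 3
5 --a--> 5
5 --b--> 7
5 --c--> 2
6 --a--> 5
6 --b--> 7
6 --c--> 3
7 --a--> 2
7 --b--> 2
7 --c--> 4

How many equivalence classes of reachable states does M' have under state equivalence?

4

All states are reachable from the start state.
Start with accepting vs non-accepting: {1,4,5,6,7} | {2,3}.
Refine {1,4,5,6,7} on symbol a: members go to different blocks, giving {1,4,5,6} and {7}.
Refine {1,4,5,6} on symbol c: members go to different blocks, giving {4,5,6} and {1}.
The partition is now stable with 4 blocks: {4,5,6} | {2,3} | {7} | {1}.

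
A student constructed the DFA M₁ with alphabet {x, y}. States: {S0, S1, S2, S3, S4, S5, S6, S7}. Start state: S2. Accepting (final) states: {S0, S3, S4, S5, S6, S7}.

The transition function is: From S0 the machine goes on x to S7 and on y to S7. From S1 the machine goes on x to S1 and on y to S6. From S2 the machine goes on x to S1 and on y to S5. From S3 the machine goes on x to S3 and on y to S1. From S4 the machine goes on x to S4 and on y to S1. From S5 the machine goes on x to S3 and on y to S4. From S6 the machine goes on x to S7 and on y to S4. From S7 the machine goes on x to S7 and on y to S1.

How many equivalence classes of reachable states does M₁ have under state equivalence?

Reachable states from the start: {S1,S2,S3,S4,S5,S6,S7}. Unreachable: {S0} — drop them.
Start with accepting vs non-accepting: {S3,S4,S5,S6,S7} | {S1,S2}.
Split {S3,S4,S5,S6,S7} by δ(·,y) → {S3,S4,S7} and {S5,S6}.
No further refinement is possible. Final partition (3 blocks): {S3,S4,S7} | {S1,S2} | {S5,S6}.

3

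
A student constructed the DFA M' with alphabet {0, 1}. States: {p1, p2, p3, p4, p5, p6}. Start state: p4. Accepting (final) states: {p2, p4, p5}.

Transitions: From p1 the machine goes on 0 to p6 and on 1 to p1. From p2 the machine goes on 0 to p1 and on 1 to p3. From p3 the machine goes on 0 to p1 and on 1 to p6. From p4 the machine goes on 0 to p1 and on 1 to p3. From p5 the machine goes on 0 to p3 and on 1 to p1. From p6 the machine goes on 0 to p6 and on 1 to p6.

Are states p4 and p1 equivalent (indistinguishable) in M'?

Reachable states from the start: {p1,p3,p4,p6}. Unreachable: {p2,p5} — drop them.
Start with accepting vs non-accepting: {p4} | {p1,p3,p6}.
No further refinement is possible. Final partition (2 blocks): {p4} | {p1,p3,p6}.
p4 and p1 end up in different blocks, so they are distinguishable. For instance, the string 'ε' is accepted from only p4.

No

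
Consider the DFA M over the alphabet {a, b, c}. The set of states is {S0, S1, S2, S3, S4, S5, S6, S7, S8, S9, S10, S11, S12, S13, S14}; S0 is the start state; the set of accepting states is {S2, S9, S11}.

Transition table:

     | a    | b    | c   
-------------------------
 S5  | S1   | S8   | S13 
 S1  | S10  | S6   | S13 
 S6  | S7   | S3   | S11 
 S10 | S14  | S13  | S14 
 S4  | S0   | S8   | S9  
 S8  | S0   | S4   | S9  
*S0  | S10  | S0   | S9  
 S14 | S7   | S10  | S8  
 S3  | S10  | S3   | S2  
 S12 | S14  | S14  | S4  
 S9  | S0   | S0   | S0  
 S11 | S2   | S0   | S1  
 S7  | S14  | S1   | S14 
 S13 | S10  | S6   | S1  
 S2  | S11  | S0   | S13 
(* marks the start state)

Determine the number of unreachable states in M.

No path from S0 leads to S5, S12; the other 13 states are all reachable.

2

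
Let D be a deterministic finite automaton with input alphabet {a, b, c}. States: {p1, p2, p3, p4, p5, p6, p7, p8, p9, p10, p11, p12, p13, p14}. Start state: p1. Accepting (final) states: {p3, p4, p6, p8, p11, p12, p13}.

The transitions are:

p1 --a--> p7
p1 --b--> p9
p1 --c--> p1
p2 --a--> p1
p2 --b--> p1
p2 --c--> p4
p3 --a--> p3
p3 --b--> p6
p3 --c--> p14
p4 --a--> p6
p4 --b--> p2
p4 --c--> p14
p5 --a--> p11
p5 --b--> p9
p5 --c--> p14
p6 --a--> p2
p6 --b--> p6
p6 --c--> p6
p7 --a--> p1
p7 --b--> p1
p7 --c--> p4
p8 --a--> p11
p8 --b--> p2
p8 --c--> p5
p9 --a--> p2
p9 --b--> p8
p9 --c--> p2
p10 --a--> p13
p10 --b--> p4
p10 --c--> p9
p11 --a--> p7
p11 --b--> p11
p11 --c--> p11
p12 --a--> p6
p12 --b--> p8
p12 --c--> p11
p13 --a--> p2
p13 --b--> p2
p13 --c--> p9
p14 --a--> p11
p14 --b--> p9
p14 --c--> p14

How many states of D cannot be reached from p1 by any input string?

BFS from p1 reaches {p1, p2, p4, p5, p6, p7, p8, p9, p11, p14}; the 4 state(s) p3, p10, p12, p13 are never visited.

4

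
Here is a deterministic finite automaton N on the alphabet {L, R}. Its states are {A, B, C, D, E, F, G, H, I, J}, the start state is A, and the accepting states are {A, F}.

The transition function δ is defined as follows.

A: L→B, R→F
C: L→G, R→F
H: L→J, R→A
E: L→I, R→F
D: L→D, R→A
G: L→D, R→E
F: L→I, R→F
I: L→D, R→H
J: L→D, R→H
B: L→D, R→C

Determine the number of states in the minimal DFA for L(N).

Initial partition by acceptance: {A,F} | {B,C,D,E,G,H,I,J}.
Split {B,C,D,E,G,H,I,J} by δ(·,R) → {B,G,I,J} and {C,D,E,H}.
On input L, block {C,D,E,H} splits into {C,E,H} and {D}.
The partition is now stable with 4 blocks: {A,F} | {B,G,I,J} | {C,E,H} | {D}.

4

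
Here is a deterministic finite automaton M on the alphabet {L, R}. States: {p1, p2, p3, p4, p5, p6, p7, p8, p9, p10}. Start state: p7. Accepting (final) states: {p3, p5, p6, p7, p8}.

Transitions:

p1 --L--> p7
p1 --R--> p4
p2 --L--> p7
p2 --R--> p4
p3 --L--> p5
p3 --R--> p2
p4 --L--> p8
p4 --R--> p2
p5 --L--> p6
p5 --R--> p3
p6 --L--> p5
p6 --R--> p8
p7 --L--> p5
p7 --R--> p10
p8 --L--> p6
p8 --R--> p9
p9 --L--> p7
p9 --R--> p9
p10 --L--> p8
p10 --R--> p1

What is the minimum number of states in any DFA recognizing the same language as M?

All states are reachable from the start state.
Start with accepting vs non-accepting: {p3,p5,p6,p7,p8} | {p1,p2,p4,p9,p10}.
Refine {p3,p5,p6,p7,p8} on symbol R: members go to different blocks, giving {p3,p7,p8} and {p5,p6}.
No further refinement is possible. Final partition (3 blocks): {p3,p7,p8} | {p1,p2,p4,p9,p10} | {p5,p6}.

3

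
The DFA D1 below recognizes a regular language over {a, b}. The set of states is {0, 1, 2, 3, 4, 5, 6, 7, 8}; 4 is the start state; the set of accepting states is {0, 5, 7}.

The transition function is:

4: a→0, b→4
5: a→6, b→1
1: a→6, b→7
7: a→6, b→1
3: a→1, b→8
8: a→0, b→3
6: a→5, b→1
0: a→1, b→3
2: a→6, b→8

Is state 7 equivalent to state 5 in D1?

States {2} cannot be reached from the start state, so discard them.
P0 = {0,5,7} | {1,3,4,6,8}.
Split {1,3,4,6,8} by δ(·,a) → {4,6,8} and {1,3}.
Refine {0,5,7} on symbol a: members go to different blocks, giving {5,7} and {0}.
Refine {4,6,8} on symbol a: members go to different blocks, giving {4,8} and {6}.
Split {4,8} by δ(·,b) → {4} and {8}.
Refine {1,3} on symbol a: members go to different blocks, giving {1} and {3}.
No further refinement is possible. Final partition (7 blocks): {5,7} | {4} | {1} | {0} | {6} | {8} | {3}.
7 and 5 lie in the same block of the stable partition, so they are equivalent — no string distinguishes them.

Yes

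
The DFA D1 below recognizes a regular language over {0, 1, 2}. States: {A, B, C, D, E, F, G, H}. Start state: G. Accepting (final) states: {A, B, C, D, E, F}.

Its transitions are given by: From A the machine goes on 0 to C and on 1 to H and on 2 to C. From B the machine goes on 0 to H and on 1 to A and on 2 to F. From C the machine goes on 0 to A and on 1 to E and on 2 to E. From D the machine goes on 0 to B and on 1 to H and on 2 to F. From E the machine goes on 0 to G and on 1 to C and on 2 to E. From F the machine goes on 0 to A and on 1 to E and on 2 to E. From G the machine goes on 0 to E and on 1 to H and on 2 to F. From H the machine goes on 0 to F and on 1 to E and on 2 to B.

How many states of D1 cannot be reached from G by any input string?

1

No path from G leads to D; the other 7 states are all reachable.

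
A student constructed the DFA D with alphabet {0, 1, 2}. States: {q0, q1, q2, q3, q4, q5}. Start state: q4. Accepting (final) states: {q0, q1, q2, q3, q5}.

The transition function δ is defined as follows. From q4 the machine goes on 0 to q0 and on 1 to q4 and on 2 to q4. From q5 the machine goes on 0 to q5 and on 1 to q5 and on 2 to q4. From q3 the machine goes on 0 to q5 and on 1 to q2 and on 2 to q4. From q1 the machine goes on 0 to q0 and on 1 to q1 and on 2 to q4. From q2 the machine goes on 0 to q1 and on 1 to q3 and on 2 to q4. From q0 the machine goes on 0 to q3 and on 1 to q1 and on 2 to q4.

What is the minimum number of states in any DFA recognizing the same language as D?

2

All states are reachable from the start state.
Start with accepting vs non-accepting: {q0,q1,q2,q3,q5} | {q4}.
Stable partition: {q0,q1,q2,q3,q5} | {q4} — 2 equivalence classes.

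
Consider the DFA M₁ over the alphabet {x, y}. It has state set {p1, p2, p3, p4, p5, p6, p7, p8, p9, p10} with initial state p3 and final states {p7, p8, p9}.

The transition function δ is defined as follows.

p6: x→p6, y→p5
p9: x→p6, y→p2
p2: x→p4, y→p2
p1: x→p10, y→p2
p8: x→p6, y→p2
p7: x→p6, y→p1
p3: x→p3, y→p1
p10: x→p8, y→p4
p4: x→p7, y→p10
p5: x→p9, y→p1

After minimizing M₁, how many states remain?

6

All states are reachable from the start state.
Initial partition by acceptance: {p7,p8,p9} | {p1,p2,p3,p4,p5,p6,p10}.
Split {p1,p2,p3,p4,p5,p6,p10} by δ(·,x) → {p1,p2,p3,p6} and {p4,p5,p10}.
On input x, block {p1,p2,p3,p6} splits into {p1,p2} and {p3,p6}.
On input y, block {p4,p5,p10} splits into {p4,p10} and {p5}.
Refine {p3,p6} on symbol y: members go to different blocks, giving {p3} and {p6}.
The partition is now stable with 6 blocks: {p7,p8,p9} | {p1,p2} | {p4,p10} | {p3} | {p5} | {p6}.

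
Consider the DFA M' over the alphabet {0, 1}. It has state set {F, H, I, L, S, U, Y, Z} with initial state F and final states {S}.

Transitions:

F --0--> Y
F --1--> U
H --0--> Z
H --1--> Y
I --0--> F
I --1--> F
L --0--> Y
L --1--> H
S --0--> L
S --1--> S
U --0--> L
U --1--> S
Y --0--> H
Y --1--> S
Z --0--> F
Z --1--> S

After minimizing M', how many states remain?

7

States {I} cannot be reached from the start state, so discard them.
Initial partition by acceptance: {S} | {F,H,L,U,Y,Z}.
On input 1, block {F,H,L,U,Y,Z} splits into {F,H,L} and {U,Y,Z}.
On input 1, block {F,H,L} splits into {F,H} and {L}.
Refine {U,Y,Z} on symbol 0: members go to different blocks, giving {Y,Z} and {U}.
On input 1, block {F,H} splits into {H} and {F}.
Split {Y,Z} by δ(·,0) → {Y} and {Z}.
The partition is now stable with 7 blocks: {S} | {H} | {Y} | {L} | {U} | {F} | {Z}.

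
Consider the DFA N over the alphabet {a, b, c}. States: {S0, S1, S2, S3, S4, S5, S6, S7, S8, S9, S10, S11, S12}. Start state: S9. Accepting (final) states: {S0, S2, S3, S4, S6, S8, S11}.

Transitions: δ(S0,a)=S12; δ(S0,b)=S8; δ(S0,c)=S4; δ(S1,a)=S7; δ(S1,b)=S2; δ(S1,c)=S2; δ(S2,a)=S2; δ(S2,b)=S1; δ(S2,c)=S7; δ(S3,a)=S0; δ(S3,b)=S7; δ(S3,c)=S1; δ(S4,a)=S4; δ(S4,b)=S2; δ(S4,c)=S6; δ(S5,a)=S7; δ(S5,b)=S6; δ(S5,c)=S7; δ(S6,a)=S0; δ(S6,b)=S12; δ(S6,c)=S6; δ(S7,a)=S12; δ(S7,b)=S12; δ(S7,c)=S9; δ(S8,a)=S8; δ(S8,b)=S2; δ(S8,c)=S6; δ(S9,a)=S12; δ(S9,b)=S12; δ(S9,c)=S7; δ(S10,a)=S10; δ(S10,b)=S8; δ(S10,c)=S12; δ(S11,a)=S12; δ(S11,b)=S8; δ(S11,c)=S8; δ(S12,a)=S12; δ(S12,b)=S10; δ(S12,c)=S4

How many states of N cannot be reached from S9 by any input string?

3

Starting at S9 and following transitions, the reachable set is {S0, S1, S2, S4, S6, S7, S8, S9, S10, S12}. That leaves S3, S5, S11 unreachable — 3 in total.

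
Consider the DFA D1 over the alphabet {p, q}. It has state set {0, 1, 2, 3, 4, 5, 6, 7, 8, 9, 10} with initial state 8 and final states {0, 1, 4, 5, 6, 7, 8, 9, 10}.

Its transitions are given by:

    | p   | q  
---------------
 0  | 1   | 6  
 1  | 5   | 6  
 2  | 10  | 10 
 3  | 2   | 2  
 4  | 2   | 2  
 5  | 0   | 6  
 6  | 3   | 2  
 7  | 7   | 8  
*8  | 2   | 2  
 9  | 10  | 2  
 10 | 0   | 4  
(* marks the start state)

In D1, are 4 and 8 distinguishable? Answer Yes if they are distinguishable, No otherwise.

No

States {7,9} cannot be reached from the start state, so discard them.
P0 = {0,1,4,5,6,8,10} | {2,3}.
On input p, block {0,1,4,5,6,8,10} splits into {0,1,5,10} and {4,6,8}.
Split {2,3} by δ(·,p) → {2} and {3}.
Split {4,6,8} by δ(·,p) → {4,8} and {6}.
Split {0,1,5,10} by δ(·,q) → {0,1,5} and {10}.
No further refinement is possible. Final partition (6 blocks): {0,1,5} | {2} | {4,8} | {3} | {6} | {10}.
4 and 8 lie in the same block of the stable partition, so they are equivalent — no string distinguishes them.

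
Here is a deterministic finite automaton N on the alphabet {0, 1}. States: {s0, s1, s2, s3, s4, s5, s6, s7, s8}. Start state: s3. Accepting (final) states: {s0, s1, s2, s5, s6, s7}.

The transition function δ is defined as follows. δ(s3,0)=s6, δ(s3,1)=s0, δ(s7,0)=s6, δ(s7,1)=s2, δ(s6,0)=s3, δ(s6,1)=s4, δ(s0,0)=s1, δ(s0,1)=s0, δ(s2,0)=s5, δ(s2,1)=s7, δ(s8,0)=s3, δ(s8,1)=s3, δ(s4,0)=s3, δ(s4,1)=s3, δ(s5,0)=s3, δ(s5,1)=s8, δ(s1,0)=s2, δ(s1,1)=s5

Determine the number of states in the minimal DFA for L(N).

P0 = {s0,s1,s2,s5,s6,s7} | {s3,s4,s8}.
Split {s0,s1,s2,s5,s6,s7} by δ(·,0) → {s0,s1,s2,s7} and {s5,s6}.
Refine {s0,s1,s2,s7} on symbol 0: members go to different blocks, giving {s0,s1} and {s2,s7}.
On input 0, block {s0,s1} splits into {s0} and {s1}.
Split {s3,s4,s8} by δ(·,0) → {s4,s8} and {s3}.
Stable partition: {s0} | {s4,s8} | {s5,s6} | {s2,s7} | {s1} | {s3} — 6 equivalence classes.

6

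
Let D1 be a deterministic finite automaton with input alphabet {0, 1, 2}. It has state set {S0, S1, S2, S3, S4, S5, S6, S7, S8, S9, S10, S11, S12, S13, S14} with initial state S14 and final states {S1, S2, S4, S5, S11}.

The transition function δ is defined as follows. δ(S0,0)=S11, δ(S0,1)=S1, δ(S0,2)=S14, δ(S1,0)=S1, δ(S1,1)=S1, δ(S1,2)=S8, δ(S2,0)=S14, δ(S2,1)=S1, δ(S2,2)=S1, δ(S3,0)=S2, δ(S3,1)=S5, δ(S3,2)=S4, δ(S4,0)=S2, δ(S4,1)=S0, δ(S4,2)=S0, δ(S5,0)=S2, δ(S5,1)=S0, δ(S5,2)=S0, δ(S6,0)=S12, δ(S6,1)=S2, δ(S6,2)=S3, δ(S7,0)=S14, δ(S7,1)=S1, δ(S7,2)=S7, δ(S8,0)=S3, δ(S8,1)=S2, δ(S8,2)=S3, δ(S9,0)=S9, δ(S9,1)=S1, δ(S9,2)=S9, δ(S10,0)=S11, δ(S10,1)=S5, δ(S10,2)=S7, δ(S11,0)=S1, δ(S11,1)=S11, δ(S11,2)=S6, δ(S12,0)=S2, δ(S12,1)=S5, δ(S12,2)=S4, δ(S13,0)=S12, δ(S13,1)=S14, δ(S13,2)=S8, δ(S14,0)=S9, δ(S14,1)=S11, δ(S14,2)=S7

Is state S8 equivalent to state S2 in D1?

States {S10,S13} cannot be reached from the start state, so discard them.
Initial partition by acceptance: {S1,S2,S4,S5,S11} | {S0,S3,S6,S7,S8,S9,S12,S14}.
On input 0, block {S1,S2,S4,S5,S11} splits into {S1,S4,S5,S11} and {S2}.
Refine {S1,S4,S5,S11} on symbol 0: members go to different blocks, giving {S1,S11} and {S4,S5}.
Split {S0,S3,S6,S7,S8,S9,S12,S14} by δ(·,0) → {S6,S7,S8,S9,S14} and {S3,S12} and {S0}.
On input 0, block {S6,S7,S8,S9,S14} splits into {S7,S9,S14} and {S6,S8}.
Stable partition: {S1,S11} | {S7,S9,S14} | {S2} | {S4,S5} | {S3,S12} | {S0} | {S6,S8} — 7 equivalence classes.
S8 and S2 end up in different blocks, so they are distinguishable. For instance, the string 'ε' is accepted from only S2.

No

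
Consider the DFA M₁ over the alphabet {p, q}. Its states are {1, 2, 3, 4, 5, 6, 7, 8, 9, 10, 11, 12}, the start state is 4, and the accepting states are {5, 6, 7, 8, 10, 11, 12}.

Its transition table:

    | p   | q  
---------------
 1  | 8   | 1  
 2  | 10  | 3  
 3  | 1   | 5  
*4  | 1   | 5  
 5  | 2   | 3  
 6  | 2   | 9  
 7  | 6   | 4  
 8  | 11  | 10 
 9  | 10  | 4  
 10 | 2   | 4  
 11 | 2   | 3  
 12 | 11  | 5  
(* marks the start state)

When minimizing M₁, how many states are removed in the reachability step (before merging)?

BFS from 4 reaches {1, 2, 3, 4, 5, 8, 10, 11}; the 4 state(s) 6, 7, 9, 12 are never visited.

4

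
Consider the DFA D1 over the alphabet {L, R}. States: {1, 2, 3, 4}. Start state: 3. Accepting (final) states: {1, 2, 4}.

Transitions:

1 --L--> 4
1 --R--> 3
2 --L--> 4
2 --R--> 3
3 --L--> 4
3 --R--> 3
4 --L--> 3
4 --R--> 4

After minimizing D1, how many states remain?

2

Reachable states from the start: {3,4}. Unreachable: {1,2} — drop them.
Start with accepting vs non-accepting: {4} | {3}.
No further refinement is possible. Final partition (2 blocks): {4} | {3}.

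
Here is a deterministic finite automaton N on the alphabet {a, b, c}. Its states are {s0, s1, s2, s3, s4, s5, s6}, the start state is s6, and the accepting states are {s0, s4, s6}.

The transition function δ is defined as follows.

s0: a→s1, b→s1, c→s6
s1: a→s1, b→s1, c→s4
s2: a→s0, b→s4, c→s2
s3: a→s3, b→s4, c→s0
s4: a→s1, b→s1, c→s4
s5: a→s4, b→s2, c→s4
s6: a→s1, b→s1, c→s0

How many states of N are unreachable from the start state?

3

No path from s6 leads to s2, s3, s5; the other 4 states are all reachable.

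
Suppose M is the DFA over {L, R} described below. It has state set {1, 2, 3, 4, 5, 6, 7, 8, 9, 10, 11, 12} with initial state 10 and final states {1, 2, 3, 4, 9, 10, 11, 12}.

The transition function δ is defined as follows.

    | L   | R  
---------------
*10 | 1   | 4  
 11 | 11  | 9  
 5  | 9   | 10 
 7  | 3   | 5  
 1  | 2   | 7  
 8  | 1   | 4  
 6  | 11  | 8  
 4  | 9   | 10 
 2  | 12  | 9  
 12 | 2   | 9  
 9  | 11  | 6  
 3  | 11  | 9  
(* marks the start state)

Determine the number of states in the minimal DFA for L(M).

5

Every state is reachable, so we keep all 12.
Initial partition by acceptance: {1,2,3,4,9,10,11,12} | {5,6,7,8}.
On input R, block {1,2,3,4,9,10,11,12} splits into {2,3,4,10,11,12} and {1,9}.
On input L, block {2,3,4,10,11,12} splits into {2,3,11,12} and {4,10}.
Split {5,6,7,8} by δ(·,L) → {5,8} and {6,7}.
Stable partition: {2,3,11,12} | {5,8} | {1,9} | {4,10} | {6,7} — 5 equivalence classes.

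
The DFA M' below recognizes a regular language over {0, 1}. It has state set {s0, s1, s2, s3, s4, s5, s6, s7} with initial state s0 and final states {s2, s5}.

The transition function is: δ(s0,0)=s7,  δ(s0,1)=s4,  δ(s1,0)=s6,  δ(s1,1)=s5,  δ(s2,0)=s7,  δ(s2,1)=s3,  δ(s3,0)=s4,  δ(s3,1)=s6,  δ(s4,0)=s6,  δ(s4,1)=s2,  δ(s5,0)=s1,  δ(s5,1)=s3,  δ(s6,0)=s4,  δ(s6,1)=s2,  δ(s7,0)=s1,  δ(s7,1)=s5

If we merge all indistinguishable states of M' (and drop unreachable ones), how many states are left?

3

All states are reachable from the start state.
Start with accepting vs non-accepting: {s2,s5} | {s0,s1,s3,s4,s6,s7}.
Split {s0,s1,s3,s4,s6,s7} by δ(·,1) → {s1,s4,s6,s7} and {s0,s3}.
Stable partition: {s2,s5} | {s1,s4,s6,s7} | {s0,s3} — 3 equivalence classes.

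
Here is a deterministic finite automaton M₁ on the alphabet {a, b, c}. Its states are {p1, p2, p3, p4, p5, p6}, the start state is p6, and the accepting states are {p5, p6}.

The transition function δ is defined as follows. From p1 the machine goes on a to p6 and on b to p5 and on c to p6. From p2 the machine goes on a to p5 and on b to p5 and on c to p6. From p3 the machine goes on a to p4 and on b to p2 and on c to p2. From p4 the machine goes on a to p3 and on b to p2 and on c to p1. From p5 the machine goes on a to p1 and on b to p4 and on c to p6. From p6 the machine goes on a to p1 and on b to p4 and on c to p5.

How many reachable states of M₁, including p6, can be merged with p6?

Every state is reachable, so we keep all 6.
P0 = {p5,p6} | {p1,p2,p3,p4}.
On input a, block {p1,p2,p3,p4} splits into {p1,p2} and {p3,p4}.
No further refinement is possible. Final partition (3 blocks): {p5,p6} | {p1,p2} | {p3,p4}.
State p6 belongs to the block {p5,p6}, which has 2 states.

2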